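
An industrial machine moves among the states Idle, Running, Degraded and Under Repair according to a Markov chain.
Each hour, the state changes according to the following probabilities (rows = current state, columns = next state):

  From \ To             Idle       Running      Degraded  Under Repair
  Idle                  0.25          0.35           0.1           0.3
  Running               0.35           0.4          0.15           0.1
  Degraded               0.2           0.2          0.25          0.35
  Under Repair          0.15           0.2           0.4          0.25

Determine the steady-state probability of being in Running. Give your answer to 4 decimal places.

0.2959

Let the stationary distribution be π with π = πP and π_1 + π_2 + π_3 + π_4 = 1.
π_1 = 0.25·π_1 + 0.35·π_2 + 0.2·π_3 + 0.15·π_4
π_2 = 0.35·π_1 + 0.4·π_2 + 0.2·π_3 + 0.2·π_4
π_3 = 0.1·π_1 + 0.15·π_2 + 0.25·π_3 + 0.4·π_4
Solving with the normalization constraint gives π = (0.2446, 0.2959, 0.2197, 0.2398).
So the stationary probability of Running is 0.2959.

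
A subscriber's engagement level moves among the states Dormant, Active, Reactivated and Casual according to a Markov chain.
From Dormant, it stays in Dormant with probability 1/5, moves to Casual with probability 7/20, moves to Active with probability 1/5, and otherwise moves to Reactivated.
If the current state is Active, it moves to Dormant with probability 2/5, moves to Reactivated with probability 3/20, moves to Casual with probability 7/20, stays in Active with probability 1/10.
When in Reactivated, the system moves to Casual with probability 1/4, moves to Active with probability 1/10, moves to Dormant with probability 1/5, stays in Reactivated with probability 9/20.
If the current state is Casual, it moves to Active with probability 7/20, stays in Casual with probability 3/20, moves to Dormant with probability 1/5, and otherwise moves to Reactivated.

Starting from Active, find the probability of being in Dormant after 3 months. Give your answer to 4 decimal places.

0.2455

Propagate the distribution vector 3 months from Active.
After 0 months: (0.0000, 1.0000, 0.0000, 0.0000)
After 1 month: (0.4000, 0.1000, 0.1500, 0.3500)
After 2 months: (0.2200, 0.2275, 0.2875, 0.2650)
After 3 months: (0.2455, 0.1883, 0.2980, 0.2683)
P(in Dormant after 3 months) = 0.2455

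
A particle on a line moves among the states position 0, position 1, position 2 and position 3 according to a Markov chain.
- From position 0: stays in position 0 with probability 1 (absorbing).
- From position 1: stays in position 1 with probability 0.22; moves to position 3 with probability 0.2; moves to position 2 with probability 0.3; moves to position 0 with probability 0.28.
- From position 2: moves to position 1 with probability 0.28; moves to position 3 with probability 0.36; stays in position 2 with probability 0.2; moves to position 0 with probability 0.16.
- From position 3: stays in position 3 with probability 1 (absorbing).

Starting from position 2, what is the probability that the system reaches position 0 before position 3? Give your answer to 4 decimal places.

0.3763

Let h(s) be the probability of absorption at position 0 starting from transient state s. Then h(position 0) = 1 and h(position 3) = 0. By first-step analysis:
h(position 1) = 0.28·1 + 0.22·h(position 1) + 0.3·h(position 2) + 0.2·0
h(position 2) = 0.16·1 + 0.28·h(position 1) + 0.2·h(position 2) + 0.36·0
Solving: h(position 1) = 0.5037, h(position 2) = 0.3763.
Starting from position 2, the probability is 0.3763.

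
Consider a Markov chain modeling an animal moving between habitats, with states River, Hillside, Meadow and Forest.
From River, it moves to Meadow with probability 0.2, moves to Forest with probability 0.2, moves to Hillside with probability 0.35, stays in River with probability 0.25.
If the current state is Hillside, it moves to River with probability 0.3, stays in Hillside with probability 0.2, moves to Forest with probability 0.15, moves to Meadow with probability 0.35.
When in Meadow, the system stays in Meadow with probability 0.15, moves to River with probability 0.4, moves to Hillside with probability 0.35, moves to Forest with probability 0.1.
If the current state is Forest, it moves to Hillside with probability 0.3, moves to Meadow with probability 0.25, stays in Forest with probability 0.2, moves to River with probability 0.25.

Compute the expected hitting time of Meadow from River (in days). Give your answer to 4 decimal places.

3.9416

Let t(s) be the expected number of days to first reach Meadow from state s, with t(Meadow) = 0. Conditioning on the first day:
t(River) = 1 + 0.25·t(River) + 0.35·t(Hillside) + 0.2·t(Forest)
t(Hillside) = 1 + 0.3·t(River) + 0.2·t(Hillside) + 0.15·t(Forest)
t(Forest) = 1 + 0.25·t(River) + 0.3·t(Hillside) + 0.2·t(Forest)
Solving: t(River) = 3.9416, t(Hillside) = 3.4350, t(Forest) = 3.7699.
Expected days from River to Meadow: 3.9416.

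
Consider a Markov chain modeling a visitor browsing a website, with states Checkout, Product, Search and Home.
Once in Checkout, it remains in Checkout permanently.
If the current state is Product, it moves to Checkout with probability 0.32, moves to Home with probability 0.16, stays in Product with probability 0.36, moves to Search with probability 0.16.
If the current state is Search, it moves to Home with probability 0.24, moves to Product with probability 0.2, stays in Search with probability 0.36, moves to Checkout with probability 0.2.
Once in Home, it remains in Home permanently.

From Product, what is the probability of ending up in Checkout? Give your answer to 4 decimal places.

Let h(s) be the probability of absorption at Checkout starting from transient state s. Then h(Checkout) = 1 and h(Home) = 0. By first-step analysis:
h(Product) = 0.32·1 + 0.36·h(Product) + 0.16·h(Search) + 0.16·0
h(Search) = 0.2·1 + 0.2·h(Product) + 0.36·h(Search) + 0.24·0
Solving: h(Product) = 0.6271, h(Search) = 0.5085.
Starting from Product, the probability is 0.6271.

0.6271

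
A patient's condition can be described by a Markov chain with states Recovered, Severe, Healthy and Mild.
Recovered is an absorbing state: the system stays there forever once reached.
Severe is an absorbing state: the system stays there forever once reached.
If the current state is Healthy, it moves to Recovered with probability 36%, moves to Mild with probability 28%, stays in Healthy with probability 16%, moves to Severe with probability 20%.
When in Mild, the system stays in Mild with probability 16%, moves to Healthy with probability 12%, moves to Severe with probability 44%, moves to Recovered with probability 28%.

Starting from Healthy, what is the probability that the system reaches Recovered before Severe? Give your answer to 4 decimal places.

0.5667

Let h(s) be the probability of absorption at Recovered starting from transient state s. Then h(Recovered) = 1 and h(Severe) = 0. By first-step analysis:
h(Healthy) = 0.36·1 + 0.2·0 + 0.16·h(Healthy) + 0.28·h(Mild)
h(Mild) = 0.28·1 + 0.44·0 + 0.12·h(Healthy) + 0.16·h(Mild)
Solving: h(Healthy) = 0.5667, h(Mild) = 0.4143.
Starting from Healthy, the probability is 0.5667.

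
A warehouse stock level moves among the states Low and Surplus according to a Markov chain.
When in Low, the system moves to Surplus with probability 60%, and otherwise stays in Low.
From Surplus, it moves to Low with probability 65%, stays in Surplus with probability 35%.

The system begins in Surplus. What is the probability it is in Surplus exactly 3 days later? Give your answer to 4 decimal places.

Propagate the distribution vector 3 days from Surplus.
After 0 days: (0.0000, 1.0000)
After 1 day: (0.6500, 0.3500)
After 2 days: (0.4875, 0.5125)
After 3 days: (0.5281, 0.4719)
P(in Surplus after 3 days) = 0.4719

0.4719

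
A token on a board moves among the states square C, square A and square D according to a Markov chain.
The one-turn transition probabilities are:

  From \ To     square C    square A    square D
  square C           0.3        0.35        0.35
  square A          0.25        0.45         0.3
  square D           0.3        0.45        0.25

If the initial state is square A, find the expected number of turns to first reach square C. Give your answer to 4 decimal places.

3.7838

Let t(s) be the expected number of turns to first reach square C from state s, with t(square C) = 0. Conditioning on the first turn:
t(square A) = 1 + 0.45·t(square A) + 0.3·t(square D)
t(square D) = 1 + 0.45·t(square A) + 0.25·t(square D)
Solving: t(square A) = 3.7838, t(square D) = 3.6036.
Expected turns from square A to square C: 3.7838.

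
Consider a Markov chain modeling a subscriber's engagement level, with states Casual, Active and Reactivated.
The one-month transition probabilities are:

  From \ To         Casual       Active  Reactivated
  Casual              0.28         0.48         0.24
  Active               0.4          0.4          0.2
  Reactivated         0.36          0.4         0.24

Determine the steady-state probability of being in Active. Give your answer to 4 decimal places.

Let the stationary distribution be π with π = πP and π_1 + π_2 + π_3 = 1.
π_1 = 0.28·π_1 + 0.4·π_2 + 0.36·π_3
π_2 = 0.48·π_1 + 0.4·π_2 + 0.4·π_3
Solving with the normalization constraint gives π = (0.3492, 0.4279, 0.2229).
So the stationary probability of Active is 0.4279.

0.4279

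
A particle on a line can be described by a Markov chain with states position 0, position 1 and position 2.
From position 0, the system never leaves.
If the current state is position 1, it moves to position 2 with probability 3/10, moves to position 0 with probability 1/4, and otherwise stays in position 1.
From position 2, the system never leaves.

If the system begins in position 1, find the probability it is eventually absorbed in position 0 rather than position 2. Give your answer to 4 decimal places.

Let h(s) be the probability of absorption at position 0 starting from transient state s. Then h(position 0) = 1 and h(position 2) = 0. By first-step analysis:
h(position 1) = 0.25·1 + 0.45·h(position 1) + 0.3·0
Solving: h(position 1) = 0.4545.
Starting from position 1, the probability is 0.4545.

0.4545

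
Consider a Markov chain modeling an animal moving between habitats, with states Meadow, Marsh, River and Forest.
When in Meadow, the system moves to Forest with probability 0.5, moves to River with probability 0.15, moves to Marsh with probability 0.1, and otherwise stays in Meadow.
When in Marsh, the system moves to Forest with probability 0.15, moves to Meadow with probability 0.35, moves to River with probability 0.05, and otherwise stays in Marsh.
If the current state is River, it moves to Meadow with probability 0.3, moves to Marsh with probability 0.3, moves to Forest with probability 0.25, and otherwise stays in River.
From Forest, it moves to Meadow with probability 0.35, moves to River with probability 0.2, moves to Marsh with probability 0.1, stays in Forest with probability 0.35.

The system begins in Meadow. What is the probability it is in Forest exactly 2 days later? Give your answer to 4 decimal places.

0.3525

Propagate the distribution vector 2 days from Meadow.
After 0 days: (1.0000, 0.0000, 0.0000, 0.0000)
After 1 day: (0.2500, 0.1000, 0.1500, 0.5000)
After 2 days: (0.3175, 0.1650, 0.1650, 0.3525)
P(in Forest after 2 days) = 0.3525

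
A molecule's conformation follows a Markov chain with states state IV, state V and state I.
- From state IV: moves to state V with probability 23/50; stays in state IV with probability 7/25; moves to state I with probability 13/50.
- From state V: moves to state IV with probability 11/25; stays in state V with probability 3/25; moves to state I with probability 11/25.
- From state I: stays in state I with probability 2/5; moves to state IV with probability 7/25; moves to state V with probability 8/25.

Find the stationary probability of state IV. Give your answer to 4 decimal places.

0.3288

Let the stationary distribution be π with π = πP and π_1 + π_2 + π_3 = 1.
π_1 = 0.28·π_1 + 0.44·π_2 + 0.28·π_3
π_2 = 0.46·π_1 + 0.12·π_2 + 0.32·π_3
Solving with the normalization constraint gives π = (0.3288, 0.3050, 0.3662).
So the stationary probability of state IV is 0.3288.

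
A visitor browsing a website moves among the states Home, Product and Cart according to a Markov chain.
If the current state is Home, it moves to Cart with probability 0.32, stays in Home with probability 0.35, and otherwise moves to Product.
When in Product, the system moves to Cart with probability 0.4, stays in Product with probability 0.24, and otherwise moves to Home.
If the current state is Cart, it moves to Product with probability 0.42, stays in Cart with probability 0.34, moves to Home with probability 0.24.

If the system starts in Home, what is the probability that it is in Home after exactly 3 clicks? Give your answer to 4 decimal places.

0.3145

Propagate the distribution vector 3 clicks from Home.
After 0 clicks: (1.0000, 0.0000, 0.0000)
After 1 click: (0.3500, 0.3300, 0.3200)
After 2 clicks: (0.3181, 0.3291, 0.3528)
After 3 clicks: (0.3145, 0.3321, 0.3534)
P(in Home after 3 clicks) = 0.3145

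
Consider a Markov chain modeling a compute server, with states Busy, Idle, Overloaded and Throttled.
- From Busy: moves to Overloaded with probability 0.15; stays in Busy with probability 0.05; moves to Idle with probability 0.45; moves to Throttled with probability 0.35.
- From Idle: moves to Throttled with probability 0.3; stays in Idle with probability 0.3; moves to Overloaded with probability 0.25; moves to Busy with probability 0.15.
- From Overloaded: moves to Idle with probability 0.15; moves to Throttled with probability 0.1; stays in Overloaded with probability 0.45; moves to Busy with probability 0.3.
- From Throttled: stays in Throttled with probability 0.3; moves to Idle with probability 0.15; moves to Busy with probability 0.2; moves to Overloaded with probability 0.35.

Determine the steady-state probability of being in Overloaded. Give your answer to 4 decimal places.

0.3193

Let the stationary distribution be π with π = πP and π_1 + π_2 + π_3 + π_4 = 1.
π_1 = 0.05·π_1 + 0.15·π_2 + 0.3·π_3 + 0.2·π_4
π_2 = 0.45·π_1 + 0.3·π_2 + 0.15·π_3 + 0.15·π_4
π_3 = 0.15·π_1 + 0.25·π_2 + 0.45·π_3 + 0.35·π_4
Solving with the normalization constraint gives π = (0.1911, 0.2439, 0.3193, 0.2457).
So the stationary probability of Overloaded is 0.3193.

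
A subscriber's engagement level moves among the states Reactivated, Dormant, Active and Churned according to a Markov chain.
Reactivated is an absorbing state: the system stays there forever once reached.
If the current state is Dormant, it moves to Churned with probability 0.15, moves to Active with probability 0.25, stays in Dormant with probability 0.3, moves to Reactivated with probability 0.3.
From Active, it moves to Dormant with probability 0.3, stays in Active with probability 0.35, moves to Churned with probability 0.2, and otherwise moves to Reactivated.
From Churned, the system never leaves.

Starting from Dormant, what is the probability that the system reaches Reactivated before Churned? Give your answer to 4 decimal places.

Let h(s) be the probability of absorption at Reactivated starting from transient state s. Then h(Reactivated) = 1 and h(Churned) = 0. By first-step analysis:
h(Dormant) = 0.3·1 + 0.3·h(Dormant) + 0.25·h(Active) + 0.15·0
h(Active) = 0.15·1 + 0.3·h(Dormant) + 0.35·h(Active) + 0.2·0
Solving: h(Dormant) = 0.6118, h(Active) = 0.5132.
Starting from Dormant, the probability is 0.6118.

0.6118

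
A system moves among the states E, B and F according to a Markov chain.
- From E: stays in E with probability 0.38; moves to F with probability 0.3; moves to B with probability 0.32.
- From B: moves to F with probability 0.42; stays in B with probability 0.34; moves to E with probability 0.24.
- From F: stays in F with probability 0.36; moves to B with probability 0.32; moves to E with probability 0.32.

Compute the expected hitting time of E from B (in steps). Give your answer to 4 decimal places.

Let t(s) be the expected number of steps to first reach E from state s, with t(E) = 0. Conditioning on the first step:
t(B) = 1 + 0.34·t(B) + 0.42·t(F)
t(F) = 1 + 0.32·t(B) + 0.36·t(F)
Solving: t(B) = 3.6806, t(F) = 3.4028.
Expected steps from B to E: 3.6806.

3.6806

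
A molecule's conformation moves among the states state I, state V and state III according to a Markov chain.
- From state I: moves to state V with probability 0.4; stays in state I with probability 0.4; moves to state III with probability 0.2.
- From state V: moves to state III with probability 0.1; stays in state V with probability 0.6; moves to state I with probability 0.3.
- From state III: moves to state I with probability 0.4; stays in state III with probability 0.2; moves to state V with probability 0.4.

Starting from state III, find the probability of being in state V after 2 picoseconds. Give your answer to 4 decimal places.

Sum over the intermediate state after 1 picosecond:
P = P(state III→state I)·P(state I→state V) + P(state III→state V)·P(state V→state V) + P(state III→state III)·P(state III→state V)
  = 0.4×0.4 + 0.4×0.6 + 0.2×0.4
  = 0.1600 + 0.2400 + 0.0800 = 0.4800

0.4800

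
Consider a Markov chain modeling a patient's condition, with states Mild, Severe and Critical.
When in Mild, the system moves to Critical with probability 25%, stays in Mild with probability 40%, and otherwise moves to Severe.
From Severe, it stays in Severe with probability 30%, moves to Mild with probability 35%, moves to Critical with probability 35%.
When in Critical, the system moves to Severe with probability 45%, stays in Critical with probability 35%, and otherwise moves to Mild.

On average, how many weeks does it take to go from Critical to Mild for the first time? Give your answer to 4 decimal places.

Let t(s) be the expected number of weeks to first reach Mild from state s, with t(Mild) = 0. Conditioning on the first week:
t(Severe) = 1 + 0.3·t(Severe) + 0.35·t(Critical)
t(Critical) = 1 + 0.45·t(Severe) + 0.35·t(Critical)
Solving: t(Severe) = 3.3613, t(Critical) = 3.8655.
Expected weeks from Critical to Mild: 3.8655.

3.8655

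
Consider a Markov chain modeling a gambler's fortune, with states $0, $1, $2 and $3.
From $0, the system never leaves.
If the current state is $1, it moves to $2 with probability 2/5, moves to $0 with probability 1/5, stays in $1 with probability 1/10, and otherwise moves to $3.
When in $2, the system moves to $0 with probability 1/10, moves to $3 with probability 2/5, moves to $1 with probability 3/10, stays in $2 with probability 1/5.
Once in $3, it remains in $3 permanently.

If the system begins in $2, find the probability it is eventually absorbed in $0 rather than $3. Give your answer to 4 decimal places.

Let h(s) be the probability of absorption at $0 starting from transient state s. Then h($0) = 1 and h($3) = 0. By first-step analysis:
h($1) = 0.2·1 + 0.1·h($1) + 0.4·h($2) + 0.3·0
h($2) = 0.1·1 + 0.3·h($1) + 0.2·h($2) + 0.4·0
Solving: h($1) = 0.3333, h($2) = 0.2500.
Starting from $2, the probability is 0.2500.

0.2500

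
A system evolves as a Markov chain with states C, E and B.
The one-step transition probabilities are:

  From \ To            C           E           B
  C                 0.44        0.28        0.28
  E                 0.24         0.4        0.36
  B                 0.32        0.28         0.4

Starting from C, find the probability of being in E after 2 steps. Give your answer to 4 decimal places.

0.3136

Sum over the intermediate state after 1 step:
P = P(C→C)·P(C→E) + P(C→E)·P(E→E) + P(C→B)·P(B→E)
  = 0.44×0.28 + 0.28×0.4 + 0.28×0.28
  = 0.1232 + 0.1120 + 0.0784 = 0.3136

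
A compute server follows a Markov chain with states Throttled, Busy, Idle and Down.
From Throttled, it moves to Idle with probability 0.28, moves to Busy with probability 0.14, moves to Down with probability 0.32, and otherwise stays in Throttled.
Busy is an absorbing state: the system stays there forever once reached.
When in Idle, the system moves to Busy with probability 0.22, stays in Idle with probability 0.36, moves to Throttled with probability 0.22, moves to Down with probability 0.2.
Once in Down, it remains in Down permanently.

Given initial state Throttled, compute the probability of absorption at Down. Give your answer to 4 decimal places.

0.6330

Let h(s) be the probability of absorption at Down starting from transient state s. Then h(Down) = 1 and h(Busy) = 0. By first-step analysis:
h(Throttled) = 0.26·h(Throttled) + 0.14·0 + 0.28·h(Idle) + 0.32·1
h(Idle) = 0.22·h(Throttled) + 0.22·0 + 0.36·h(Idle) + 0.2·1
Solving: h(Throttled) = 0.6330, h(Idle) = 0.5301.
Starting from Throttled, the probability is 0.6330.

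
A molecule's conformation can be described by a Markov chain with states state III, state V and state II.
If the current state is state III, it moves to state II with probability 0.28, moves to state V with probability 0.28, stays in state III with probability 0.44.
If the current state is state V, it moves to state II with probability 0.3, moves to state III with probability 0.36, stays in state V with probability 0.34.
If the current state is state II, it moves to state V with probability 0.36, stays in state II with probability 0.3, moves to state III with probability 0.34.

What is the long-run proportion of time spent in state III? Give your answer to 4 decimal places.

Let the stationary distribution be π with π = πP and π_1 + π_2 + π_3 = 1.
π_1 = 0.44·π_1 + 0.36·π_2 + 0.34·π_3
π_2 = 0.28·π_1 + 0.34·π_2 + 0.36·π_3
Solving with the normalization constraint gives π = (0.3849, 0.3227, 0.2923).
So the stationary probability of state III is 0.3849.

0.3849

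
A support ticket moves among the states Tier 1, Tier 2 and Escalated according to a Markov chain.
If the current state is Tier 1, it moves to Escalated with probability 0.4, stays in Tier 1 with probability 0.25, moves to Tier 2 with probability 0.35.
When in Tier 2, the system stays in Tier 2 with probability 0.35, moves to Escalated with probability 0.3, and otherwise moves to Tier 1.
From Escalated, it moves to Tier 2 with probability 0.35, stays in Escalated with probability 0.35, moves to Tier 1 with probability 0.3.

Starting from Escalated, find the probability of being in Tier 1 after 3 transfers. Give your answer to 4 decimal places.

0.3024

Propagate the distribution vector 3 transfers from Escalated.
After 0 transfers: (0.0000, 0.0000, 1.0000)
After 1 transfer: (0.3000, 0.3500, 0.3500)
After 2 transfers: (0.3025, 0.3500, 0.3475)
After 3 transfers: (0.3024, 0.3500, 0.3476)
P(in Tier 1 after 3 transfers) = 0.3024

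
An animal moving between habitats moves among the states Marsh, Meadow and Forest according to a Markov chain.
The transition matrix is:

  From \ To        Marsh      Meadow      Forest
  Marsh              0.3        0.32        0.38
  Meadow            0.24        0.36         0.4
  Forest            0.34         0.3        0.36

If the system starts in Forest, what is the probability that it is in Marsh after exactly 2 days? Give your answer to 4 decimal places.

0.2964

Sum over the intermediate state after 1 day:
P = P(Forest→Marsh)·P(Marsh→Marsh) + P(Forest→Meadow)·P(Meadow→Marsh) + P(Forest→Forest)·P(Forest→Marsh)
  = 0.34×0.3 + 0.3×0.24 + 0.36×0.34
  = 0.1020 + 0.0720 + 0.1224 = 0.2964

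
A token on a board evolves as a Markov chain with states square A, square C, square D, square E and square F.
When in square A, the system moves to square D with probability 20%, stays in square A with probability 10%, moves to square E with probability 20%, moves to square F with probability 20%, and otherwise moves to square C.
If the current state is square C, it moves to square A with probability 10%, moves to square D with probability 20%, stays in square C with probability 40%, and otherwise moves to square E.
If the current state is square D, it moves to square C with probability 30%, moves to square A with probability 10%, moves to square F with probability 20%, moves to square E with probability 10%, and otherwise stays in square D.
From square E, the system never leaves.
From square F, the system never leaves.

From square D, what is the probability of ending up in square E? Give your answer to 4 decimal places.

Let h(s) be the probability of absorption at square E starting from transient state s. Then h(square E) = 1 and h(square F) = 0. By first-step analysis:
h(square A) = 0.1·h(square A) + 0.3·h(square C) + 0.2·h(square D) + 0.2·1 + 0.2·0
h(square C) = 0.1·h(square A) + 0.4·h(square C) + 0.2·h(square D) + 0.3·1
h(square D) = 0.1·h(square A) + 0.3·h(square C) + 0.3·h(square D) + 0.1·1 + 0.2·0
Solving: h(square A) = 0.6129, h(square C) = 0.7921, h(square D) = 0.5699.
Starting from square D, the probability is 0.5699.

0.5699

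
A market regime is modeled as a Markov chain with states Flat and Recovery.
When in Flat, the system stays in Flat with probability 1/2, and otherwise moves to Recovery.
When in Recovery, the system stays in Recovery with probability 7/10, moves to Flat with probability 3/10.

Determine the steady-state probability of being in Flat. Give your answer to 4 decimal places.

Let the stationary distribution be π with π = πP and π_1 + π_2 = 1.
π_1 = 0.5·π_1 + 0.3·π_2
Solving with the normalization constraint gives π = (0.3750, 0.6250).
So the stationary probability of Flat is 0.3750.

0.3750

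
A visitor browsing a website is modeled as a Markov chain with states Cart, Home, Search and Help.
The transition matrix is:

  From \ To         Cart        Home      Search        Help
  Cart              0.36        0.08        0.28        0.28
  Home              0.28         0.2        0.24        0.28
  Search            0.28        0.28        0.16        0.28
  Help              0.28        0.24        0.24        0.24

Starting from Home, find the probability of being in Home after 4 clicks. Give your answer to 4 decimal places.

Propagate the distribution vector 4 clicks from Home.
After 0 clicks: (0.0000, 1.0000, 0.0000, 0.0000)
After 1 click: (0.2800, 0.2000, 0.2400, 0.2800)
After 2 clicks: (0.3024, 0.1968, 0.2320, 0.2688)
After 3 clicks: (0.3042, 0.1930, 0.2335, 0.2692)
After 4 clicks: (0.3043, 0.1929, 0.2335, 0.2692)
P(in Home after 4 clicks) = 0.1929

0.1929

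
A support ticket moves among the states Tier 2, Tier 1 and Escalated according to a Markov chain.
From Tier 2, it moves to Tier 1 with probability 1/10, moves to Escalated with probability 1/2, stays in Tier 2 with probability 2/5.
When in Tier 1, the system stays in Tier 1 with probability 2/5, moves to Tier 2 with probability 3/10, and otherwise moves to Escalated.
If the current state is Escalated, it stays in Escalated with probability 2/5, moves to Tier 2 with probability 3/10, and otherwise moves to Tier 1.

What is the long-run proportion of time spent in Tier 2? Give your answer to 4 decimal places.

0.3333

Let the stationary distribution be π with π = πP and π_1 + π_2 + π_3 = 1.
π_1 = 0.4·π_1 + 0.3·π_2 + 0.3·π_3
π_2 = 0.1·π_1 + 0.4·π_2 + 0.3·π_3
Solving with the normalization constraint gives π = (0.3333, 0.2593, 0.4074).
So the stationary probability of Tier 2 is 0.3333.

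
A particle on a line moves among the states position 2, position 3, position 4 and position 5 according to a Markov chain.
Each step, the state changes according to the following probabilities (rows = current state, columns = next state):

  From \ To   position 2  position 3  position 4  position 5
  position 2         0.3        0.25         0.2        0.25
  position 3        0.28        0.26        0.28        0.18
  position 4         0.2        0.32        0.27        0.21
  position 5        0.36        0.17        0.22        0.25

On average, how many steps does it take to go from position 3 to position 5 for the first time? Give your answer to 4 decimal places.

Let t(s) be the expected number of steps to first reach position 5 from state s, with t(position 5) = 0. Conditioning on the first step:
t(position 2) = 1 + 0.3·t(position 2) + 0.25·t(position 3) + 0.2·t(position 4)
t(position 3) = 1 + 0.28·t(position 2) + 0.26·t(position 3) + 0.28·t(position 4)
t(position 4) = 1 + 0.2·t(position 2) + 0.32·t(position 3) + 0.27·t(position 4)
Solving: t(position 2) = 4.5123, t(position 3) = 4.8491, t(position 4) = 4.7318.
Expected steps from position 3 to position 5: 4.8491.

4.8491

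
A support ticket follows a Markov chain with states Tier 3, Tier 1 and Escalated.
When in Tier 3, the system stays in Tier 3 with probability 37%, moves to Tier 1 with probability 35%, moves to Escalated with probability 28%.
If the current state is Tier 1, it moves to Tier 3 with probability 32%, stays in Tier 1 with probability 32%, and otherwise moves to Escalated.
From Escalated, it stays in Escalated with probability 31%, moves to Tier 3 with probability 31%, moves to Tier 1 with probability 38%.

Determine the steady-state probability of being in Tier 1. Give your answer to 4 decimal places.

Let the stationary distribution be π with π = πP and π_1 + π_2 + π_3 = 1.
π_1 = 0.37·π_1 + 0.32·π_2 + 0.31·π_3
π_2 = 0.35·π_1 + 0.32·π_2 + 0.38·π_3
Solving with the normalization constraint gives π = (0.3335, 0.3491, 0.3174).
So the stationary probability of Tier 1 is 0.3491.

0.3491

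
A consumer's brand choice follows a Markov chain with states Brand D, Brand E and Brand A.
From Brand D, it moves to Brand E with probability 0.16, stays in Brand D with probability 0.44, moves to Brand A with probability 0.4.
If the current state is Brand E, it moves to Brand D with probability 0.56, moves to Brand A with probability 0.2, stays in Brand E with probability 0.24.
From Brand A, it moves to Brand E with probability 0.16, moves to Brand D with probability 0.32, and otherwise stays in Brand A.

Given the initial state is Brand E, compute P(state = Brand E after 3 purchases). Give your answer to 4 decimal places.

0.1743

Propagate the distribution vector 3 purchases from Brand E.
After 0 purchases: (0.0000, 1.0000, 0.0000)
After 1 purchase: (0.5600, 0.2400, 0.2000)
After 2 purchases: (0.4448, 0.1792, 0.3760)
After 3 purchases: (0.4164, 0.1743, 0.4093)
P(in Brand E after 3 purchases) = 0.1743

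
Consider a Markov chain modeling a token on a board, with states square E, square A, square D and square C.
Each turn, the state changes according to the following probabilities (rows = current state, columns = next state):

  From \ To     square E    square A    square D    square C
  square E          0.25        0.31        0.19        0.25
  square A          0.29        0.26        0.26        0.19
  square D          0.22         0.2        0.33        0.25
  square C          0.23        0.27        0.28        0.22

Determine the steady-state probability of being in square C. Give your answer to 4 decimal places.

Let the stationary distribution be π with π = πP and π_1 + π_2 + π_3 + π_4 = 1.
π_1 = 0.25·π_1 + 0.29·π_2 + 0.22·π_3 + 0.23·π_4
π_2 = 0.31·π_1 + 0.26·π_2 + 0.2·π_3 + 0.27·π_4
π_3 = 0.19·π_1 + 0.26·π_2 + 0.33·π_3 + 0.28·π_4
Solving with the normalization constraint gives π = (0.2478, 0.2587, 0.2658, 0.2276).
So the stationary probability of square C is 0.2276.

0.2276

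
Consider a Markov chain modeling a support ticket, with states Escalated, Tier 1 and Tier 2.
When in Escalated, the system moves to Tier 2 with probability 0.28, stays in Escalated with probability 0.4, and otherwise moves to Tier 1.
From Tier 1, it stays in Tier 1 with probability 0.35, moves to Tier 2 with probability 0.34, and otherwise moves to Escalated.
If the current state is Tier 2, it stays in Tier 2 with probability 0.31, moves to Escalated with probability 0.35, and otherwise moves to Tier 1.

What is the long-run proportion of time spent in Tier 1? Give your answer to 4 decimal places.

0.3363

Let the stationary distribution be π with π = πP and π_1 + π_2 + π_3 = 1.
π_1 = 0.4·π_1 + 0.31·π_2 + 0.35·π_3
π_2 = 0.32·π_1 + 0.35·π_2 + 0.34·π_3
Solving with the normalization constraint gives π = (0.3543, 0.3363, 0.3095).
So the stationary probability of Tier 1 is 0.3363.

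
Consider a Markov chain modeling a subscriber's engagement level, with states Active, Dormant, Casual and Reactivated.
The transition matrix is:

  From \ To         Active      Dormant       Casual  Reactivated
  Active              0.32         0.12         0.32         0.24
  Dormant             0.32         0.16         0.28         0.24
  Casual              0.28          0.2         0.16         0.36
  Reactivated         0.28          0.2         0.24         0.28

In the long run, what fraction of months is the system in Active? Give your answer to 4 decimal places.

Let the stationary distribution be π with π = πP and π_1 + π_2 + π_3 + π_4 = 1.
π_1 = 0.32·π_1 + 0.32·π_2 + 0.28·π_3 + 0.28·π_4
π_2 = 0.12·π_1 + 0.16·π_2 + 0.2·π_3 + 0.2·π_4
π_3 = 0.32·π_1 + 0.28·π_2 + 0.16·π_3 + 0.24·π_4
Solving with the normalization constraint gives π = (0.2987, 0.1693, 0.2506, 0.2813).
So the stationary probability of Active is 0.2987.

0.2987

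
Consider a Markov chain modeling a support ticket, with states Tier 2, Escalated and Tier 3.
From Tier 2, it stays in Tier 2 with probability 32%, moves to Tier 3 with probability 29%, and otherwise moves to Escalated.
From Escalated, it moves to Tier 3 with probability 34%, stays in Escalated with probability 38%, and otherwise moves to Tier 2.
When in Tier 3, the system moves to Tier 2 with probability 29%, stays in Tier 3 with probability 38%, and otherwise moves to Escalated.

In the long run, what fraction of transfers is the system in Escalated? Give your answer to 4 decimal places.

0.3660

Let the stationary distribution be π with π = πP and π_1 + π_2 + π_3 = 1.
π_1 = 0.32·π_1 + 0.28·π_2 + 0.29·π_3
π_2 = 0.39·π_1 + 0.38·π_2 + 0.33·π_3
Solving with the normalization constraint gives π = (0.2952, 0.3660, 0.3388).
So the stationary probability of Escalated is 0.3660.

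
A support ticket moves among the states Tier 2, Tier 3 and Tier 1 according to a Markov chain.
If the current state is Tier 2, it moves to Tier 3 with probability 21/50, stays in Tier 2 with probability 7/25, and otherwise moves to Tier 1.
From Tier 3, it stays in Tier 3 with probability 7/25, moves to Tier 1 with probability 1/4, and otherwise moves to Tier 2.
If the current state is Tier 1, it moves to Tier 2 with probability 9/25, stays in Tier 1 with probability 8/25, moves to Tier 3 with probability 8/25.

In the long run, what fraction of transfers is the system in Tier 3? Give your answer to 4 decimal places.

Let the stationary distribution be π with π = πP and π_1 + π_2 + π_3 = 1.
π_1 = 0.28·π_1 + 0.47·π_2 + 0.36·π_3
π_2 = 0.42·π_1 + 0.28·π_2 + 0.32·π_3
Solving with the normalization constraint gives π = (0.3683, 0.3431, 0.2886).
So the stationary probability of Tier 3 is 0.3431.

0.3431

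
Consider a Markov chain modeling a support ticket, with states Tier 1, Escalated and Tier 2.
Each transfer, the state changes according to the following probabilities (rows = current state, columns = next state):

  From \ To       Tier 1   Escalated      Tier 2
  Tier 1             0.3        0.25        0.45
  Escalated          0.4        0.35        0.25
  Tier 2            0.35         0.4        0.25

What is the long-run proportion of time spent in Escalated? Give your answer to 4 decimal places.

Let the stationary distribution be π with π = πP and π_1 + π_2 + π_3 = 1.
π_1 = 0.3·π_1 + 0.4·π_2 + 0.35·π_3
π_2 = 0.25·π_1 + 0.35·π_2 + 0.4·π_3
Solving with the normalization constraint gives π = (0.3491, 0.3311, 0.3198).
So the stationary probability of Escalated is 0.3311.

0.3311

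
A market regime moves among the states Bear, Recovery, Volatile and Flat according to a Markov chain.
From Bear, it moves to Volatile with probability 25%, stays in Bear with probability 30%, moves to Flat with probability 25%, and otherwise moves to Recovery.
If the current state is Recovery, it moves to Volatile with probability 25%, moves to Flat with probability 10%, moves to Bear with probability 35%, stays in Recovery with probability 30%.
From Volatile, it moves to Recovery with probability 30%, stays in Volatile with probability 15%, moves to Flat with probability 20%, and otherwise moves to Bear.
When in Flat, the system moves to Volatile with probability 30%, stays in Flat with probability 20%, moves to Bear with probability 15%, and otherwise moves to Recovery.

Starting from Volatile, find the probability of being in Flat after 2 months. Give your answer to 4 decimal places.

Propagate the distribution vector 2 months from Volatile.
After 0 months: (0.0000, 0.0000, 1.0000, 0.0000)
After 1 month: (0.3500, 0.3000, 0.1500, 0.2000)
After 2 months: (0.2925, 0.2750, 0.2450, 0.1875)
P(in Flat after 2 months) = 0.1875

0.1875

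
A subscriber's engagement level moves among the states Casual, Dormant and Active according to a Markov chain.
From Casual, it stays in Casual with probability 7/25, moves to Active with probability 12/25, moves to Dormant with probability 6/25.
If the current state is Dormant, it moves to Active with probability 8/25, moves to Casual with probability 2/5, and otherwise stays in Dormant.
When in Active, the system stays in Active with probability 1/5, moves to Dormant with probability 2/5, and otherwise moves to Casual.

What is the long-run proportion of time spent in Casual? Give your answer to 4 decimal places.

Let the stationary distribution be π with π = πP and π_1 + π_2 + π_3 = 1.
π_1 = 0.28·π_1 + 0.4·π_2 + 0.4·π_3
π_2 = 0.24·π_1 + 0.28·π_2 + 0.4·π_3
Solving with the normalization constraint gives π = (0.3571, 0.3061, 0.3367).
So the stationary probability of Casual is 0.3571.

0.3571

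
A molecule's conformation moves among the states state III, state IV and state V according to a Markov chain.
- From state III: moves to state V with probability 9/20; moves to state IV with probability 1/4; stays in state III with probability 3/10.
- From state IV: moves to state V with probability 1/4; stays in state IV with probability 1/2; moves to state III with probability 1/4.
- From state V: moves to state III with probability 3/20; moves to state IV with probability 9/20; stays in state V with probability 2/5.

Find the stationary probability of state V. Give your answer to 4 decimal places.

0.3474

Let the stationary distribution be π with π = πP and π_1 + π_2 + π_3 = 1.
π_1 = 0.3·π_1 + 0.25·π_2 + 0.15·π_3
π_2 = 0.25·π_1 + 0.5·π_2 + 0.45·π_3
Solving with the normalization constraint gives π = (0.2266, 0.4260, 0.3474).
So the stationary probability of state V is 0.3474.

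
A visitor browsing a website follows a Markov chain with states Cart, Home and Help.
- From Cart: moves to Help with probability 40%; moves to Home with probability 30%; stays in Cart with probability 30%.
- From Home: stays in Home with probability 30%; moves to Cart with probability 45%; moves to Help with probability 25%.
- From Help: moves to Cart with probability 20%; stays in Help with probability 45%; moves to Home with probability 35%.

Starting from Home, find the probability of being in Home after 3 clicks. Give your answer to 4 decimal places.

0.3184

Propagate the distribution vector 3 clicks from Home.
After 0 clicks: (0.0000, 1.0000, 0.0000)
After 1 click: (0.4500, 0.3000, 0.2500)
After 2 clicks: (0.3200, 0.3125, 0.3675)
After 3 clicks: (0.3101, 0.3184, 0.3715)
P(in Home after 3 clicks) = 0.3184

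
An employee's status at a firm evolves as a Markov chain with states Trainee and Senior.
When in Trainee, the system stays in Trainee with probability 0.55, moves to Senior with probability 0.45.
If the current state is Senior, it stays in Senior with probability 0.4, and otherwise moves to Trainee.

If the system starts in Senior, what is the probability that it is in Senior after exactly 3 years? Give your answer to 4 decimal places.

0.4285

Propagate the distribution vector 3 years from Senior.
After 0 years: (0.0000, 1.0000)
After 1 year: (0.6000, 0.4000)
After 2 years: (0.5700, 0.4300)
After 3 years: (0.5715, 0.4285)
P(in Senior after 3 years) = 0.4285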